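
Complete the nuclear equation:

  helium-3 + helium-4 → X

Be-7

Conserve mass number: 3 + 4 = A, so A = 7.
Conserve atomic number: 2 + 2 = Z, so Z = 4.
Z = 4 is beryllium, so the species is beryllium-7.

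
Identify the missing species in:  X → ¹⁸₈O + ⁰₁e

F-18

Conserve mass number: A = 18 + 0, so A = 18.
Conserve atomic number: Z = 8 + 1, so Z = 9.
Z = 9 is fluorine, so the species is ¹⁸₉F.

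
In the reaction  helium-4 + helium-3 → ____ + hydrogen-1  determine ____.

Conserve mass number: 4 + 3 = A + 1, so A = 6.
Conserve atomic number: 2 + 2 = Z + 1, so Z = 3.
Z = 3 is lithium, so the species is lithium-6.

Li-6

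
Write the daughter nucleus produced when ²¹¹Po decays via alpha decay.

Pb-207

Alpha decay: mass number changes by -4, atomic number by -2.
A: 211 − 4 = 207; Z: 84 − 2 = 82.
Z = 82 is lead, so the daughter is ²⁰⁷Pb.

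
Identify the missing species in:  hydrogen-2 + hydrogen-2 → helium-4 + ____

Conserve mass number: 2 + 2 = 4 + A, so A = 0.
Conserve atomic number: 1 + 1 = 2 + Z, so Z = 0.
A = 0 and Z = 0 is γ — a gamma ray.

gamma ray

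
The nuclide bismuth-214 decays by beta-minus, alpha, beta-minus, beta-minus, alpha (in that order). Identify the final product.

Start: (A, Z) = (214, 83).
After β⁻: (214, 84).
After α: (210, 82).
After β⁻: (210, 83).
After β⁻: (210, 84).
After α: (206, 82).
Z = 82 is lead.

Pb-206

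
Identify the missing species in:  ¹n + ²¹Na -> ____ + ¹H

Ne-21

Conserve mass number: 1 + 21 = A + 1, so A = 21.
Conserve atomic number: 0 + 11 = Z + 1, so Z = 10.
Z = 10 is neon, so the species is ²¹Ne.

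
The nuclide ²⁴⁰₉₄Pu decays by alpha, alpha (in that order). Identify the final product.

Start: (A, Z) = (240, 94).
After α: (236, 92).
After α: (232, 90).
Z = 90 is thorium.

Th-232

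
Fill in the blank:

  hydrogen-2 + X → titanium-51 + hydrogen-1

Conserve mass number: 2 + A = 51 + 1, so A = 50.
Conserve atomic number: 1 + Z = 22 + 1, so Z = 22.
Z = 22 is titanium, so the species is titanium-50.

Ti-50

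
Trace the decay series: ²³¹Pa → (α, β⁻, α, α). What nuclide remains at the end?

Start: (A, Z) = (231, 91).
After α: (227, 89).
After β⁻: (227, 90).
After α: (223, 88).
After α: (219, 86).
Z = 86 is radon.

Rn-219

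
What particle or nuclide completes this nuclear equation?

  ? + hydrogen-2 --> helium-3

Conserve mass number: A + 2 = 3, so A = 1.
Conserve atomic number: Z + 1 = 2, so Z = 1.
A = 1 and Z = 1 is hydrogen-1 — a proton.

proton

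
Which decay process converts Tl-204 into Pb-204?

beta-minus decay

ΔA = 204 − 204 = 0; ΔZ = 82 − 81 = +1.
A is unchanged and Z rises by 1 — a neutron has become a proton (β⁻ decay).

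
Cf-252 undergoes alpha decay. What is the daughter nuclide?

Cm-248

Alpha decay: mass number changes by -4, atomic number by -2.
A: 252 − 4 = 248; Z: 98 − 2 = 96.
Z = 96 is curium, so the daughter is Cm-248.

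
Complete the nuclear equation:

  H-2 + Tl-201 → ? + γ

Pb-203

Conserve mass number: 2 + 201 = A + 0, so A = 203.
Conserve atomic number: 1 + 81 = Z + 0, so Z = 82.
Z = 82 is lead, so the species is Pb-203.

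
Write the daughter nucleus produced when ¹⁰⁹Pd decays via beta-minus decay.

Ag-109

Beta-minus decay: mass number changes by +0, atomic number by +1.
A: 109 = 109; Z: 46 + 1 = 47.
Z = 47 is silver, so the daughter is ¹⁰⁹Ag.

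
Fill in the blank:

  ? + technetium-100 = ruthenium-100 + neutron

proton

Conserve mass number: A + 100 = 100 + 1, so A = 1.
Conserve atomic number: Z + 43 = 44 + 0, so Z = 1.
A = 1 and Z = 1 is hydrogen-1 — a proton.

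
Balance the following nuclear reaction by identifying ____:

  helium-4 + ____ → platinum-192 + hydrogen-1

Ir-189

Conserve mass number: 4 + A = 192 + 1, so A = 189.
Conserve atomic number: 2 + Z = 78 + 1, so Z = 77.
Z = 77 is iridium, so the species is iridium-189.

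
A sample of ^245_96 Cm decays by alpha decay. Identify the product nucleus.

Pu-241

Alpha decay: mass number changes by -4, atomic number by -2.
A: 245 − 4 = 241; Z: 96 − 2 = 94.
Z = 94 is plutonium, so the daughter is ^241_94 Pu.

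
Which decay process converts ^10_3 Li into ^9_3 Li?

ΔA = 9 − 10 = -1; ΔZ = 3 − 3 = +0.
A drops by 1 with Z unchanged — a neutron was emitted.

neutron emission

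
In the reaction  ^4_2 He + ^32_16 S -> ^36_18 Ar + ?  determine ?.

Conserve mass number: 4 + 32 = 36 + A, so A = 0.
Conserve atomic number: 2 + 16 = 18 + Z, so Z = 0.
A = 0 and Z = 0 is ^0_0 γ — a gamma ray.

gamma ray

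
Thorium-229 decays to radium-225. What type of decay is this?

alpha decay

ΔA = 225 − 229 = -4; ΔZ = 88 − 90 = -2.
A drops by 4 and Z drops by 2 — the signature of alpha emission.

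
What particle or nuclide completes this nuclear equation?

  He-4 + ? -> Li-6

Conserve mass number: 4 + A = 6, so A = 2.
Conserve atomic number: 2 + Z = 3, so Z = 1.
A = 2 and Z = 1 is H-2 — a deuteron.

deuteron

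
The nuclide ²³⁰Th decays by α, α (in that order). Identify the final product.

Start: (A, Z) = (230, 90).
After α: (226, 88).
After α: (222, 86).
Z = 86 is radon.

Rn-222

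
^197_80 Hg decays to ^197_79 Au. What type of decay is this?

ΔA = 197 − 197 = 0; ΔZ = 79 − 80 = -1.
A is unchanged and Z drops by 1 — a proton has become a neutron (β⁺ emission or electron capture).

beta-plus decay or electron capture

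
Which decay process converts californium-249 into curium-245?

ΔA = 245 − 249 = -4; ΔZ = 96 − 98 = -2.
A drops by 4 and Z drops by 2 — the signature of alpha emission.

alpha decay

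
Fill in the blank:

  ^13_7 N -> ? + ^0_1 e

C-13

Conserve mass number: 13 = A + 0, so A = 13.
Conserve atomic number: 7 = Z + 1, so Z = 6.
Z = 6 is carbon, so the species is ^13_6 C.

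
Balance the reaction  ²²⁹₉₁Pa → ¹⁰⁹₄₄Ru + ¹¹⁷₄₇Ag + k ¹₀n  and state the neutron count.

3

Conserve mass number: 229 = 109 + 117 + k, so k = 229 − 226 = 3.
Check atomic number: 91 = 44 + 47 + 0 = 91. ✓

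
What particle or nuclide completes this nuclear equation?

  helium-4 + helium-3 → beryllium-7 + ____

Conserve mass number: 4 + 3 = 7 + A, so A = 0.
Conserve atomic number: 2 + 2 = 4 + Z, so Z = 0.
A = 0 and Z = 0 is γ — a gamma ray.

gamma ray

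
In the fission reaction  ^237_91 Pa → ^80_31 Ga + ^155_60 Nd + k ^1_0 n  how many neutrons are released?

2

Conserve mass number: 237 = 80 + 155 + k, so k = 237 − 235 = 2.
Check atomic number: 91 = 31 + 60 + 0 = 91. ✓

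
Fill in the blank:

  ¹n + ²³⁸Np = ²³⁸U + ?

proton

Conserve mass number: 1 + 238 = 238 + A, so A = 1.
Conserve atomic number: 0 + 93 = 92 + Z, so Z = 1.
A = 1 and Z = 1 is ¹H — a proton.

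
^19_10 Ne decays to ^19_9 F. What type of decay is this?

beta-plus decay or electron capture

ΔA = 19 − 19 = 0; ΔZ = 9 − 10 = -1.
A is unchanged and Z drops by 1 — a proton has become a neutron (β⁺ emission or electron capture).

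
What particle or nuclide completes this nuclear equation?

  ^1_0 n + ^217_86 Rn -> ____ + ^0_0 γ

Rn-218

Conserve mass number: 1 + 217 = A + 0, so A = 218.
Conserve atomic number: 0 + 86 = Z + 0, so Z = 86.
Z = 86 is radon, so the species is ^218_86 Rn.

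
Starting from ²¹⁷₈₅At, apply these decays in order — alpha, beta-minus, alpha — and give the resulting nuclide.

Pb-209

Start: (A, Z) = (217, 85).
After α: (213, 83).
After β⁻: (213, 84).
After α: (209, 82).
Z = 82 is lead.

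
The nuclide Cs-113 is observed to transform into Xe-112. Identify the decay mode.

ΔA = 112 − 113 = -1; ΔZ = 54 − 55 = -1.
A drops by 1 and Z drops by 1 — a proton was emitted.

proton emission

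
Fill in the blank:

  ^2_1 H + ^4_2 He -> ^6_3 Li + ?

gamma ray

Conserve mass number: 2 + 4 = 6 + A, so A = 0.
Conserve atomic number: 1 + 2 = 3 + Z, so Z = 0.
A = 0 and Z = 0 is ^0_0 γ — a gamma ray.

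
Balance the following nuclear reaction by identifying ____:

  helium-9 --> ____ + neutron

He-8

Conserve mass number: 9 = A + 1, so A = 8.
Conserve atomic number: 2 = Z + 0, so Z = 2.
Z = 2 is helium, so the species is helium-8.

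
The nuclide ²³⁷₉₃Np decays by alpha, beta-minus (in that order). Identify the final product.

U-233

Start: (A, Z) = (237, 93).
After α: (233, 91).
After β⁻: (233, 92).
Z = 92 is uranium.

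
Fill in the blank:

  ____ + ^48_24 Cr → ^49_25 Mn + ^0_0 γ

proton

Conserve mass number: A + 48 = 49 + 0, so A = 1.
Conserve atomic number: Z + 24 = 25 + 0, so Z = 1.
A = 1 and Z = 1 is ^1_1 H — a proton.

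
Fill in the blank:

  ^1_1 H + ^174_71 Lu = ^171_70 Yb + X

alpha particle

Conserve mass number: 1 + 174 = 171 + A, so A = 4.
Conserve atomic number: 1 + 71 = 70 + Z, so Z = 2.
A = 4 and Z = 2 is ^4_2 He — an alpha particle.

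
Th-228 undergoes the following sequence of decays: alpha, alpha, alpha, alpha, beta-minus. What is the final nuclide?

Bi-212

Start: (A, Z) = (228, 90).
After α: (224, 88).
After α: (220, 86).
After α: (216, 84).
After α: (212, 82).
After β⁻: (212, 83).
Z = 83 is bismuth.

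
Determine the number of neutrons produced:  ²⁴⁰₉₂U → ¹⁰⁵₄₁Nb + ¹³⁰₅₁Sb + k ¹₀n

Conserve mass number: 240 = 105 + 130 + k, so k = 240 − 235 = 5.
Check atomic number: 92 = 41 + 51 + 0 = 92. ✓

5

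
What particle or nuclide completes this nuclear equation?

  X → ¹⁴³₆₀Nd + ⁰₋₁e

Conserve mass number: A = 143 + 0, so A = 143.
Conserve atomic number: Z = 60 − 1, so Z = 59.
Z = 59 is praseodymium, so the species is ¹⁴³₅₉Pr.

Pr-143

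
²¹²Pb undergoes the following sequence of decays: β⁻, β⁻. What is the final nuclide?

Start: (A, Z) = (212, 82).
After β⁻: (212, 83).
After β⁻: (212, 84).
Z = 84 is polonium.

Po-212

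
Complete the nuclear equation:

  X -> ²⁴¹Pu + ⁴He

Cm-245

Conserve mass number: A = 241 + 4, so A = 245.
Conserve atomic number: Z = 94 + 2, so Z = 96.
Z = 96 is curium, so the species is ²⁴⁵Cm.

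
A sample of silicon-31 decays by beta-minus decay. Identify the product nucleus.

Beta-minus decay: mass number changes by +0, atomic number by +1.
A: 31 = 31; Z: 14 + 1 = 15.
Z = 15 is phosphorus, so the daughter is phosphorus-31.

P-31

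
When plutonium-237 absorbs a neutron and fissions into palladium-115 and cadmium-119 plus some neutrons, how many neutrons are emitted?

4

Conserve mass number: 238 = 115 + 119 + k, so k = 238 − 234 = 4.
Check atomic number: 94 = 46 + 48 + 0 = 94. ✓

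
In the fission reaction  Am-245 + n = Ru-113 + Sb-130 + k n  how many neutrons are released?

3

Conserve mass number: 246 = 113 + 130 + k, so k = 246 − 243 = 3.
Check atomic number: 95 = 44 + 51 + 0 = 95. ✓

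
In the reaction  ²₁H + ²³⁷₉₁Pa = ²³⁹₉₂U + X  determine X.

Conserve mass number: 2 + 237 = 239 + A, so A = 0.
Conserve atomic number: 1 + 91 = 92 + Z, so Z = 0.
A = 0 and Z = 0 is ⁰₀γ — a gamma ray.

gamma ray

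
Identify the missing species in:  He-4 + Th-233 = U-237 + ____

gamma ray

Conserve mass number: 4 + 233 = 237 + A, so A = 0.
Conserve atomic number: 2 + 90 = 92 + Z, so Z = 0.
A = 0 and Z = 0 is γ — a gamma ray.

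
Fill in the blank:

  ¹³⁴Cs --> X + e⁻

Ba-134

Conserve mass number: 134 = A + 0, so A = 134.
Conserve atomic number: 55 = Z − 1, so Z = 56.
Z = 56 is barium, so the species is ¹³⁴Ba.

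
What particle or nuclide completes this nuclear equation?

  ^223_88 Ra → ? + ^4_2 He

Conserve mass number: 223 = A + 4, so A = 219.
Conserve atomic number: 88 = Z + 2, so Z = 86.
Z = 86 is radon, so the species is ^219_86 Rn.

Rn-219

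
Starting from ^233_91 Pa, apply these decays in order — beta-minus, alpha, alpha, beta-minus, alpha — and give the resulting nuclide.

Start: (A, Z) = (233, 91).
After β⁻: (233, 92).
After α: (229, 90).
After α: (225, 88).
After β⁻: (225, 89).
After α: (221, 87).
Z = 87 is francium.

Fr-221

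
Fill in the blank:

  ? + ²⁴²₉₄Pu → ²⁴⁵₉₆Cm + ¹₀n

Conserve mass number: A + 242 = 245 + 1, so A = 4.
Conserve atomic number: Z + 94 = 96 + 0, so Z = 2.
A = 4 and Z = 2 is ⁴₂He — an alpha particle.

alpha particle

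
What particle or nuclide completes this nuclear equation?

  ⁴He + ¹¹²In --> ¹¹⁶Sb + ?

Conserve mass number: 4 + 112 = 116 + A, so A = 0.
Conserve atomic number: 2 + 49 = 51 + Z, so Z = 0.
A = 0 and Z = 0 is γ — a gamma ray.

gamma ray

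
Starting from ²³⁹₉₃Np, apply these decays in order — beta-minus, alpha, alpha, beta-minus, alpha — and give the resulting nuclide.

Start: (A, Z) = (239, 93).
After β⁻: (239, 94).
After α: (235, 92).
After α: (231, 90).
After β⁻: (231, 91).
After α: (227, 89).
Z = 89 is actinium.

Ac-227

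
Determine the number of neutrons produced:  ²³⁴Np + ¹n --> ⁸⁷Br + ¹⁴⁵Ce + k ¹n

3

Conserve mass number: 235 = 87 + 145 + k, so k = 235 − 232 = 3.
Check atomic number: 93 = 35 + 58 + 0 = 93. ✓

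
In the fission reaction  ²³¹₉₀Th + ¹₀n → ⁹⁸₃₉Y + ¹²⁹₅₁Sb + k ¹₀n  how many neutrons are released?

Conserve mass number: 232 = 98 + 129 + k, so k = 232 − 227 = 5.
Check atomic number: 90 = 39 + 51 + 0 = 90. ✓

5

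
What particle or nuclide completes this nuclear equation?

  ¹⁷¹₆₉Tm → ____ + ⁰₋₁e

Yb-171

Conserve mass number: 171 = A + 0, so A = 171.
Conserve atomic number: 69 = Z − 1, so Z = 70.
Z = 70 is ytterbium, so the species is ¹⁷¹₇₀Yb.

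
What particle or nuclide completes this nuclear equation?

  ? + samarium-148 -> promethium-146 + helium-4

Conserve mass number: A + 148 = 146 + 4, so A = 2.
Conserve atomic number: Z + 62 = 61 + 2, so Z = 1.
A = 2 and Z = 1 is hydrogen-2 — a deuteron.

deuteron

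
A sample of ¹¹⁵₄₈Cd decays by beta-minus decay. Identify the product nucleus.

In-115

Beta-minus decay: mass number changes by +0, atomic number by +1.
A: 115 = 115; Z: 48 + 1 = 49.
Z = 49 is indium, so the daughter is ¹¹⁵₄₉In.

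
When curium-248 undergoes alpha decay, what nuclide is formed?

Pu-244

Alpha decay: mass number changes by -4, atomic number by -2.
A: 248 − 4 = 244; Z: 96 − 2 = 94.
Z = 94 is plutonium, so the daughter is plutonium-244.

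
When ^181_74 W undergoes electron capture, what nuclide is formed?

Ta-181

Electron capture: mass number changes by +0, atomic number by -1.
A: 181 = 181; Z: 74 − 1 = 73.
Z = 73 is tantalum, so the daughter is ^181_73 Ta.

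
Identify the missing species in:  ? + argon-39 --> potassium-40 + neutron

Conserve mass number: A + 39 = 40 + 1, so A = 2.
Conserve atomic number: Z + 18 = 19 + 0, so Z = 1.
A = 2 and Z = 1 is hydrogen-2 — a deuteron.

deuteron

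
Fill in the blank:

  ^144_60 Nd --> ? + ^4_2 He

Conserve mass number: 144 = A + 4, so A = 140.
Conserve atomic number: 60 = Z + 2, so Z = 58.
Z = 58 is cerium, so the species is ^140_58 Ce.

Ce-140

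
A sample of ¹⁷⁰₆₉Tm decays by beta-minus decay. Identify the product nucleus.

Beta-minus decay: mass number changes by +0, atomic number by +1.
A: 170 = 170; Z: 69 + 1 = 70.
Z = 70 is ytterbium, so the daughter is ¹⁷⁰₇₀Yb.

Yb-170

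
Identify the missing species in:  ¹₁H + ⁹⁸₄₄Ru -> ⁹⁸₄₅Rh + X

Conserve mass number: 1 + 98 = 98 + A, so A = 1.
Conserve atomic number: 1 + 44 = 45 + Z, so Z = 0.
A = 1 and Z = 0 is ¹₀n — a neutron.

neutron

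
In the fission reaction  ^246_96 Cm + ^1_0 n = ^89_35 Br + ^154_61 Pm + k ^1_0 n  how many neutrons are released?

Conserve mass number: 247 = 89 + 154 + k, so k = 247 − 243 = 4.
Check atomic number: 96 = 35 + 61 + 0 = 96. ✓

4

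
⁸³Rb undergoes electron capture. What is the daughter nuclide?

Kr-83

Electron capture: mass number changes by +0, atomic number by -1.
A: 83 = 83; Z: 37 − 1 = 36.
Z = 36 is krypton, so the daughter is ⁸³Kr.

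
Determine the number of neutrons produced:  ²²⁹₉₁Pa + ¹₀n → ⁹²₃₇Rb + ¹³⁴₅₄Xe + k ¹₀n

Conserve mass number: 230 = 92 + 134 + k, so k = 230 − 226 = 4.
Check atomic number: 91 = 37 + 54 + 0 = 91. ✓

4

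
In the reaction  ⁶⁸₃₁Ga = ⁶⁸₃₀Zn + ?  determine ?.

positron

Conserve mass number: 68 = 68 + A, so A = 0.
Conserve atomic number: 31 = 30 + Z, so Z = 1.
A = 0 and Z = 1 is ⁰₁e — a positron.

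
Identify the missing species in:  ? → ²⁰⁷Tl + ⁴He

Conserve mass number: A = 207 + 4, so A = 211.
Conserve atomic number: Z = 81 + 2, so Z = 83.
Z = 83 is bismuth, so the species is ²¹¹Bi.

Bi-211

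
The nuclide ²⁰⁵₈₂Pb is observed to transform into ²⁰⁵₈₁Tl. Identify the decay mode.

ΔA = 205 − 205 = 0; ΔZ = 81 − 82 = -1.
A is unchanged and Z drops by 1 — a proton has become a neutron (β⁺ emission or electron capture).

beta-plus decay or electron capture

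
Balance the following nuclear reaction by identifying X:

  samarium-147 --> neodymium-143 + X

alpha particle

Conserve mass number: 147 = 143 + A, so A = 4.
Conserve atomic number: 62 = 60 + Z, so Z = 2.
A = 4 and Z = 2 is helium-4 — an alpha particle.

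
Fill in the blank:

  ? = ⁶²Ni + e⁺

Conserve mass number: A = 62 + 0, so A = 62.
Conserve atomic number: Z = 28 + 1, so Z = 29.
Z = 29 is copper, so the species is ⁶²Cu.

Cu-62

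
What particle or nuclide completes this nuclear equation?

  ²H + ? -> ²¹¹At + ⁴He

Rn-213

Conserve mass number: 2 + A = 211 + 4, so A = 213.
Conserve atomic number: 1 + Z = 85 + 2, so Z = 86.
Z = 86 is radon, so the species is ²¹³Rn.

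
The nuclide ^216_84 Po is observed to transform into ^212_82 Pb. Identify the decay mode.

alpha decay

ΔA = 212 − 216 = -4; ΔZ = 82 − 84 = -2.
A drops by 4 and Z drops by 2 — the signature of alpha emission.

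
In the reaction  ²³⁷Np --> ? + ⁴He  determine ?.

Pa-233

Conserve mass number: 237 = A + 4, so A = 233.
Conserve atomic number: 93 = Z + 2, so Z = 91.
Z = 91 is protactinium, so the species is ²³³Pa.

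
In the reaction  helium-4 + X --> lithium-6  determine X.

deuteron

Conserve mass number: 4 + A = 6, so A = 2.
Conserve atomic number: 2 + Z = 3, so Z = 1.
A = 2 and Z = 1 is hydrogen-2 — a deuteron.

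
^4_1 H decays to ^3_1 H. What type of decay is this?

ΔA = 3 − 4 = -1; ΔZ = 1 − 1 = +0.
A drops by 1 with Z unchanged — a neutron was emitted.

neutron emission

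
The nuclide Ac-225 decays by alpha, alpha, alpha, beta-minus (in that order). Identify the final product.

Start: (A, Z) = (225, 89).
After α: (221, 87).
After α: (217, 85).
After α: (213, 83).
After β⁻: (213, 84).
Z = 84 is polonium.

Po-213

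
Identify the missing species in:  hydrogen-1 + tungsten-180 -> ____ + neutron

Conserve mass number: 1 + 180 = A + 1, so A = 180.
Conserve atomic number: 1 + 74 = Z + 0, so Z = 75.
Z = 75 is rhenium, so the species is rhenium-180.

Re-180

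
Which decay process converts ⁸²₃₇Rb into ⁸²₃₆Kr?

beta-plus decay or electron capture

ΔA = 82 − 82 = 0; ΔZ = 36 − 37 = -1.
A is unchanged and Z drops by 1 — a proton has become a neutron (β⁺ emission or electron capture).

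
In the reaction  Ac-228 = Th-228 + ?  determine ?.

beta-minus particle

Conserve mass number: 228 = 228 + A, so A = 0.
Conserve atomic number: 89 = 90 + Z, so Z = -1.
A = 0 and Z = -1 is e⁻ — a beta-minus particle.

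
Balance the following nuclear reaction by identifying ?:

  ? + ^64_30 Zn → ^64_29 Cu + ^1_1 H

neutron

Conserve mass number: A + 64 = 64 + 1, so A = 1.
Conserve atomic number: Z + 30 = 29 + 1, so Z = 0.
A = 1 and Z = 0 is ^1_0 n — a neutron.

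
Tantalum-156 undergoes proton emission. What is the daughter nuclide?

Proton emission: mass number changes by -1, atomic number by -1.
A: 156 − 1 = 155; Z: 73 − 1 = 72.
Z = 72 is hafnium, so the daughter is hafnium-155.

Hf-155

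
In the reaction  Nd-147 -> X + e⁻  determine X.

Conserve mass number: 147 = A + 0, so A = 147.
Conserve atomic number: 60 = Z − 1, so Z = 61.
Z = 61 is promethium, so the species is Pm-147.

Pm-147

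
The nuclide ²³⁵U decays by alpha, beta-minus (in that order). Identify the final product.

Start: (A, Z) = (235, 92).
After α: (231, 90).
After β⁻: (231, 91).
Z = 91 is protactinium.

Pa-231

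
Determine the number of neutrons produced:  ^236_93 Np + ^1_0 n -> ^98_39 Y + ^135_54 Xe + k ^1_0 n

4

Conserve mass number: 237 = 98 + 135 + k, so k = 237 − 233 = 4.
Check atomic number: 93 = 39 + 54 + 0 = 93. ✓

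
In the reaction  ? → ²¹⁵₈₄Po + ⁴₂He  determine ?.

Rn-219

Conserve mass number: A = 215 + 4, so A = 219.
Conserve atomic number: Z = 84 + 2, so Z = 86.
Z = 86 is radon, so the species is ²¹⁹₈₆Rn.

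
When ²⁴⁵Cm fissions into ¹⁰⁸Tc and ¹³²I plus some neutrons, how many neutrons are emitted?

5

Conserve mass number: 245 = 108 + 132 + k, so k = 245 − 240 = 5.
Check atomic number: 96 = 43 + 53 + 0 = 96. ✓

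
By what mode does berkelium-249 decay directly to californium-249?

ΔA = 249 − 249 = 0; ΔZ = 98 − 97 = +1.
A is unchanged and Z rises by 1 — a neutron has become a proton (β⁻ decay).

beta-minus decay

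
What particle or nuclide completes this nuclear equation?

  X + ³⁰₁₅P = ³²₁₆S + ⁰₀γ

deuteron

Conserve mass number: A + 30 = 32 + 0, so A = 2.
Conserve atomic number: Z + 15 = 16 + 0, so Z = 1.
A = 2 and Z = 1 is ²₁H — a deuteron.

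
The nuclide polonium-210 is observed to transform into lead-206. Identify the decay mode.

alpha decay

ΔA = 206 − 210 = -4; ΔZ = 82 − 84 = -2.
A drops by 4 and Z drops by 2 — the signature of alpha emission.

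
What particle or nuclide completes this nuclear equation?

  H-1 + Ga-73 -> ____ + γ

Conserve mass number: 1 + 73 = A + 0, so A = 74.
Conserve atomic number: 1 + 31 = Z + 0, so Z = 32.
Z = 32 is germanium, so the species is Ge-74.

Ge-74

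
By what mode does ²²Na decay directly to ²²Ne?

ΔA = 22 − 22 = 0; ΔZ = 10 − 11 = -1.
A is unchanged and Z drops by 1 — a proton has become a neutron (β⁺ emission or electron capture).

beta-plus decay or electron capture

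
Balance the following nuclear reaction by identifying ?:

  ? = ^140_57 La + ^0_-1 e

Ba-140

Conserve mass number: A = 140 + 0, so A = 140.
Conserve atomic number: Z = 57 − 1, so Z = 56.
Z = 56 is barium, so the species is ^140_56 Ba.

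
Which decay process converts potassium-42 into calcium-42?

beta-minus decay

ΔA = 42 − 42 = 0; ΔZ = 20 − 19 = +1.
A is unchanged and Z rises by 1 — a neutron has become a proton (β⁻ decay).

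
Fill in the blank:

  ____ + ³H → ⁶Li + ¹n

alpha particle

Conserve mass number: A + 3 = 6 + 1, so A = 4.
Conserve atomic number: Z + 1 = 3 + 0, so Z = 2.
A = 4 and Z = 2 is ⁴He — an alpha particle.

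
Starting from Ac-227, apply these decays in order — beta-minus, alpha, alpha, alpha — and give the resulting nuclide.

Start: (A, Z) = (227, 89).
After β⁻: (227, 90).
After α: (223, 88).
After α: (219, 86).
After α: (215, 84).
Z = 84 is polonium.

Po-215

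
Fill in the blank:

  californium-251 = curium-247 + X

alpha particle

Conserve mass number: 251 = 247 + A, so A = 4.
Conserve atomic number: 98 = 96 + Z, so Z = 2.
A = 4 and Z = 2 is helium-4 — an alpha particle.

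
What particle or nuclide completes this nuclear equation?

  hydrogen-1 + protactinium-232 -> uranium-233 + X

gamma ray

Conserve mass number: 1 + 232 = 233 + A, so A = 0.
Conserve atomic number: 1 + 91 = 92 + Z, so Z = 0.
A = 0 and Z = 0 is γ — a gamma ray.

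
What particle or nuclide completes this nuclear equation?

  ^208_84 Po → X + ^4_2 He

Conserve mass number: 208 = A + 4, so A = 204.
Conserve atomic number: 84 = Z + 2, so Z = 82.
Z = 82 is lead, so the species is ^204_82 Pb.

Pb-204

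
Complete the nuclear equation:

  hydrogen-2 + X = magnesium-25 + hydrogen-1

Conserve mass number: 2 + A = 25 + 1, so A = 24.
Conserve atomic number: 1 + Z = 12 + 1, so Z = 12.
Z = 12 is magnesium, so the species is magnesium-24.

Mg-24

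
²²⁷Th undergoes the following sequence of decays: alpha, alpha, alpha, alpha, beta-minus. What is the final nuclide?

Bi-211

Start: (A, Z) = (227, 90).
After α: (223, 88).
After α: (219, 86).
After α: (215, 84).
After α: (211, 82).
After β⁻: (211, 83).
Z = 83 is bismuth.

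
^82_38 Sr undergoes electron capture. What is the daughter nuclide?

Rb-82

Electron capture: mass number changes by +0, atomic number by -1.
A: 82 = 82; Z: 38 − 1 = 37.
Z = 37 is rubidium, so the daughter is ^82_37 Rb.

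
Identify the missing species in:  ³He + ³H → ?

Conserve mass number: 3 + 3 = A, so A = 6.
Conserve atomic number: 2 + 1 = Z, so Z = 3.
Z = 3 is lithium, so the species is ⁶Li.

Li-6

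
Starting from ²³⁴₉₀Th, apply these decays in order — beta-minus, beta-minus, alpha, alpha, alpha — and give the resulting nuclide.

Start: (A, Z) = (234, 90).
After β⁻: (234, 91).
After β⁻: (234, 92).
After α: (230, 90).
After α: (226, 88).
After α: (222, 86).
Z = 86 is radon.

Rn-222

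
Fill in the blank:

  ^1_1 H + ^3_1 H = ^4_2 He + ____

Conserve mass number: 1 + 3 = 4 + A, so A = 0.
Conserve atomic number: 1 + 1 = 2 + Z, so Z = 0.
A = 0 and Z = 0 is ^0_0 γ — a gamma ray.

gamma ray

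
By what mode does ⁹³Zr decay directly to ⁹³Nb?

beta-minus decay

ΔA = 93 − 93 = 0; ΔZ = 41 − 40 = +1.
A is unchanged and Z rises by 1 — a neutron has become a proton (β⁻ decay).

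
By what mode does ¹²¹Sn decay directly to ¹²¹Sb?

beta-minus decay

ΔA = 121 − 121 = 0; ΔZ = 51 − 50 = +1.
A is unchanged and Z rises by 1 — a neutron has become a proton (β⁻ decay).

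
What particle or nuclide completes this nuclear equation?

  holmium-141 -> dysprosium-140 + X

Conserve mass number: 141 = 140 + A, so A = 1.
Conserve atomic number: 67 = 66 + Z, so Z = 1.
A = 1 and Z = 1 is hydrogen-1 — a proton.

proton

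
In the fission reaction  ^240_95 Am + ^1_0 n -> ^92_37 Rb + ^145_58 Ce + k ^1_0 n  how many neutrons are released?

Conserve mass number: 241 = 92 + 145 + k, so k = 241 − 237 = 4.
Check atomic number: 95 = 37 + 58 + 0 = 95. ✓

4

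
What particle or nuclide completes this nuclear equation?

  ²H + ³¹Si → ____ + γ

Conserve mass number: 2 + 31 = A + 0, so A = 33.
Conserve atomic number: 1 + 14 = Z + 0, so Z = 15.
Z = 15 is phosphorus, so the species is ³³P.

P-33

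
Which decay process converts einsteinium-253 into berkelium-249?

alpha decay

ΔA = 249 − 253 = -4; ΔZ = 97 − 99 = -2.
A drops by 4 and Z drops by 2 — the signature of alpha emission.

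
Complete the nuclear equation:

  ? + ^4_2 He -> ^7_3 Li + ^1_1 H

Conserve mass number: A + 4 = 7 + 1, so A = 4.
Conserve atomic number: Z + 2 = 3 + 1, so Z = 2.
A = 4 and Z = 2 is ^4_2 He — an alpha particle.

alpha particle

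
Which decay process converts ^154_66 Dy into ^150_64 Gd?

ΔA = 150 − 154 = -4; ΔZ = 64 − 66 = -2.
A drops by 4 and Z drops by 2 — the signature of alpha emission.

alpha decay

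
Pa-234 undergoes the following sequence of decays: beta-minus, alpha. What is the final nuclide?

Th-230

Start: (A, Z) = (234, 91).
After β⁻: (234, 92).
After α: (230, 90).
Z = 90 is thorium.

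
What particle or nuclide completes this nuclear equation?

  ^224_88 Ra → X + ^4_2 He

Rn-220

Conserve mass number: 224 = A + 4, so A = 220.
Conserve atomic number: 88 = Z + 2, so Z = 86.
Z = 86 is radon, so the species is ^220_86 Rn.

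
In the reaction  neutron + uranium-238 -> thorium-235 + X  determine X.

alpha particle

Conserve mass number: 1 + 238 = 235 + A, so A = 4.
Conserve atomic number: 0 + 92 = 90 + Z, so Z = 2.
A = 4 and Z = 2 is helium-4 — an alpha particle.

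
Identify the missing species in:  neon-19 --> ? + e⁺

F-19

Conserve mass number: 19 = A + 0, so A = 19.
Conserve atomic number: 10 = Z + 1, so Z = 9.
Z = 9 is fluorine, so the species is fluorine-19.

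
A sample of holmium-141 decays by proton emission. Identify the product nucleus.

Dy-140

Proton emission: mass number changes by -1, atomic number by -1.
A: 141 − 1 = 140; Z: 67 − 1 = 66.
Z = 66 is dysprosium, so the daughter is dysprosium-140.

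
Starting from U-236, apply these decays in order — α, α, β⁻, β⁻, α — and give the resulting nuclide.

Start: (A, Z) = (236, 92).
After α: (232, 90).
After α: (228, 88).
After β⁻: (228, 89).
After β⁻: (228, 90).
After α: (224, 88).
Z = 88 is radium.

Ra-224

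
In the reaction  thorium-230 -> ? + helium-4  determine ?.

Conserve mass number: 230 = A + 4, so A = 226.
Conserve atomic number: 90 = Z + 2, so Z = 88.
Z = 88 is radium, so the species is radium-226.

Ra-226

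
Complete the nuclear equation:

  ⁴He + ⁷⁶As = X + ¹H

Conserve mass number: 4 + 76 = A + 1, so A = 79.
Conserve atomic number: 2 + 33 = Z + 1, so Z = 34.
Z = 34 is selenium, so the species is ⁷⁹Se.

Se-79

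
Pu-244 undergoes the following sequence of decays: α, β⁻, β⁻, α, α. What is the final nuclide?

Start: (A, Z) = (244, 94).
After α: (240, 92).
After β⁻: (240, 93).
After β⁻: (240, 94).
After α: (236, 92).
After α: (232, 90).
Z = 90 is thorium.

Th-232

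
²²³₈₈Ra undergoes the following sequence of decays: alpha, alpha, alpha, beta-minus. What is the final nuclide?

Start: (A, Z) = (223, 88).
After α: (219, 86).
After α: (215, 84).
After α: (211, 82).
After β⁻: (211, 83).
Z = 83 is bismuth.

Bi-211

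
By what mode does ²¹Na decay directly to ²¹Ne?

beta-plus decay or electron capture

ΔA = 21 − 21 = 0; ΔZ = 10 − 11 = -1.
A is unchanged and Z drops by 1 — a proton has become a neutron (β⁺ emission or electron capture).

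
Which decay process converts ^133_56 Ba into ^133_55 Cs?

beta-plus decay or electron capture

ΔA = 133 − 133 = 0; ΔZ = 55 − 56 = -1.
A is unchanged and Z drops by 1 — a proton has become a neutron (β⁺ emission or electron capture).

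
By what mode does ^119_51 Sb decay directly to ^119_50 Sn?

beta-plus decay or electron capture

ΔA = 119 − 119 = 0; ΔZ = 50 − 51 = -1.
A is unchanged and Z drops by 1 — a proton has become a neutron (β⁺ emission or electron capture).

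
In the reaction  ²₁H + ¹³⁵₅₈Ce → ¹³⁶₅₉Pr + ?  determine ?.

neutron

Conserve mass number: 2 + 135 = 136 + A, so A = 1.
Conserve atomic number: 1 + 58 = 59 + Z, so Z = 0.
A = 1 and Z = 0 is ¹₀n — a neutron.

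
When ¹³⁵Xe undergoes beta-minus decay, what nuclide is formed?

Beta-minus decay: mass number changes by +0, atomic number by +1.
A: 135 = 135; Z: 54 + 1 = 55.
Z = 55 is caesium, so the daughter is ¹³⁵Cs.

Cs-135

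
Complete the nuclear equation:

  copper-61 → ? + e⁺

Ni-61

Conserve mass number: 61 = A + 0, so A = 61.
Conserve atomic number: 29 = Z + 1, so Z = 28.
Z = 28 is nickel, so the species is nickel-61.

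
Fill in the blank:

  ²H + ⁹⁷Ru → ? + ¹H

Ru-98

Conserve mass number: 2 + 97 = A + 1, so A = 98.
Conserve atomic number: 1 + 44 = Z + 1, so Z = 44.
Z = 44 is ruthenium, so the species is ⁹⁸Ru.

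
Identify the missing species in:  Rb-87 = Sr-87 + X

beta-minus particle

Conserve mass number: 87 = 87 + A, so A = 0.
Conserve atomic number: 37 = 38 + Z, so Z = -1.
A = 0 and Z = -1 is e⁻ — a beta-minus particle.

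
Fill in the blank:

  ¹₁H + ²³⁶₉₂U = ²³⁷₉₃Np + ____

gamma ray

Conserve mass number: 1 + 236 = 237 + A, so A = 0.
Conserve atomic number: 1 + 92 = 93 + Z, so Z = 0.
A = 0 and Z = 0 is ⁰₀γ — a gamma ray.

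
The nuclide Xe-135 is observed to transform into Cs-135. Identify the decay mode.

beta-minus decay

ΔA = 135 − 135 = 0; ΔZ = 55 − 54 = +1.
A is unchanged and Z rises by 1 — a neutron has become a proton (β⁻ decay).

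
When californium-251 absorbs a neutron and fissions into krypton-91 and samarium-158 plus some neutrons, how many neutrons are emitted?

3

Conserve mass number: 252 = 91 + 158 + k, so k = 252 − 249 = 3.
Check atomic number: 98 = 36 + 62 + 0 = 98. ✓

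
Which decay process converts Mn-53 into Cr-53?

ΔA = 53 − 53 = 0; ΔZ = 24 − 25 = -1.
A is unchanged and Z drops by 1 — a proton has become a neutron (β⁺ emission or electron capture).

beta-plus decay or electron capture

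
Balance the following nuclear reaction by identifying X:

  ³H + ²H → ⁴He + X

neutron

Conserve mass number: 3 + 2 = 4 + A, so A = 1.
Conserve atomic number: 1 + 1 = 2 + Z, so Z = 0.
A = 1 and Z = 0 is ¹n — a neutron.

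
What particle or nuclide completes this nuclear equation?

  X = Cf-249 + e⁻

Bk-249

Conserve mass number: A = 249 + 0, so A = 249.
Conserve atomic number: Z = 98 − 1, so Z = 97.
Z = 97 is berkelium, so the species is Bk-249.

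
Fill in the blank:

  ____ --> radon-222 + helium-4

Ra-226

Conserve mass number: A = 222 + 4, so A = 226.
Conserve atomic number: Z = 86 + 2, so Z = 88.
Z = 88 is radium, so the species is radium-226.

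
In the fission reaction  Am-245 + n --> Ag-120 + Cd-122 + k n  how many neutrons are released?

Conserve mass number: 246 = 120 + 122 + k, so k = 246 − 242 = 4.
Check atomic number: 95 = 47 + 48 + 0 = 95. ✓

4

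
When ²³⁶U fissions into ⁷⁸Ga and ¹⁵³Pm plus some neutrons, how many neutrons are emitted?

Conserve mass number: 236 = 78 + 153 + k, so k = 236 − 231 = 5.
Check atomic number: 92 = 31 + 61 + 0 = 92. ✓

5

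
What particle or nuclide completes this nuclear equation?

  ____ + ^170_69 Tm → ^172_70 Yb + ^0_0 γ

deuteron

Conserve mass number: A + 170 = 172 + 0, so A = 2.
Conserve atomic number: Z + 69 = 70 + 0, so Z = 1.
A = 2 and Z = 1 is ^2_1 H — a deuteron.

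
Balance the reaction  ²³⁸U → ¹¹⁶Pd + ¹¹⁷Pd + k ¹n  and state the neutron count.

5

Conserve mass number: 238 = 116 + 117 + k, so k = 238 − 233 = 5.
Check atomic number: 92 = 46 + 46 + 0 = 92. ✓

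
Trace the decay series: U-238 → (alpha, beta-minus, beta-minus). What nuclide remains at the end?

U-234

Start: (A, Z) = (238, 92).
After α: (234, 90).
After β⁻: (234, 91).
After β⁻: (234, 92).
Z = 92 is uranium.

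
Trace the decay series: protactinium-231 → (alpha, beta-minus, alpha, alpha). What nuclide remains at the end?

Rn-219

Start: (A, Z) = (231, 91).
After α: (227, 89).
After β⁻: (227, 90).
After α: (223, 88).
After α: (219, 86).
Z = 86 is radon.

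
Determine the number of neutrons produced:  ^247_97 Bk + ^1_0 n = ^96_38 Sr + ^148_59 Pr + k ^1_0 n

Conserve mass number: 248 = 96 + 148 + k, so k = 248 − 244 = 4.
Check atomic number: 97 = 38 + 59 + 0 = 97. ✓

4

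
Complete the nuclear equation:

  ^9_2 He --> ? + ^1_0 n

He-8

Conserve mass number: 9 = A + 1, so A = 8.
Conserve atomic number: 2 = Z + 0, so Z = 2.
Z = 2 is helium, so the species is ^8_2 He.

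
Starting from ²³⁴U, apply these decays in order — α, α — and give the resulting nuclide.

Ra-226

Start: (A, Z) = (234, 92).
After α: (230, 90).
After α: (226, 88).
Z = 88 is radium.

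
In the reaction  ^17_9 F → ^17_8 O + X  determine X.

Conserve mass number: 17 = 17 + A, so A = 0.
Conserve atomic number: 9 = 8 + Z, so Z = 1.
A = 0 and Z = 1 is ^0_1 e — a positron.

positron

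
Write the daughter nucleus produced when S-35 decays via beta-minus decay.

Beta-minus decay: mass number changes by +0, atomic number by +1.
A: 35 = 35; Z: 16 + 1 = 17.
Z = 17 is chlorine, so the daughter is Cl-35.

Cl-35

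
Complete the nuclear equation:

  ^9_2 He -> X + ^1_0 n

He-8

Conserve mass number: 9 = A + 1, so A = 8.
Conserve atomic number: 2 = Z + 0, so Z = 2.
Z = 2 is helium, so the species is ^8_2 He.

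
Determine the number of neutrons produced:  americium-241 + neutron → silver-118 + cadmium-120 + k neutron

Conserve mass number: 242 = 118 + 120 + k, so k = 242 − 238 = 4.
Check atomic number: 95 = 47 + 48 + 0 = 95. ✓

4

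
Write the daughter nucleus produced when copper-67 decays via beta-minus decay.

Beta-minus decay: mass number changes by +0, atomic number by +1.
A: 67 = 67; Z: 29 + 1 = 30.
Z = 30 is zinc, so the daughter is zinc-67.

Zn-67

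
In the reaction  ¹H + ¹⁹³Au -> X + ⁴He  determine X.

Conserve mass number: 1 + 193 = A + 4, so A = 190.
Conserve atomic number: 1 + 79 = Z + 2, so Z = 78.
Z = 78 is platinum, so the species is ¹⁹⁰Pt.

Pt-190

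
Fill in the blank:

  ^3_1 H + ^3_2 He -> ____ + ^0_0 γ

Li-6

Conserve mass number: 3 + 3 = A + 0, so A = 6.
Conserve atomic number: 1 + 2 = Z + 0, so Z = 3.
Z = 3 is lithium, so the species is ^6_3 Li.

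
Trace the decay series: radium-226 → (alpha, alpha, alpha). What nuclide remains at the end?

Start: (A, Z) = (226, 88).
After α: (222, 86).
After α: (218, 84).
After α: (214, 82).
Z = 82 is lead.

Pb-214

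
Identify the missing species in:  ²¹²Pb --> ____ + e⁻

Bi-212

Conserve mass number: 212 = A + 0, so A = 212.
Conserve atomic number: 82 = Z − 1, so Z = 83.
Z = 83 is bismuth, so the species is ²¹²Bi.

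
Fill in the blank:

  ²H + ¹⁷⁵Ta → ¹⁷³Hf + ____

Conserve mass number: 2 + 175 = 173 + A, so A = 4.
Conserve atomic number: 1 + 73 = 72 + Z, so Z = 2.
A = 4 and Z = 2 is ⁴He — an alpha particle.

alpha particle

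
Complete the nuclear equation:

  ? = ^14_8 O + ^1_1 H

Conserve mass number: A = 14 + 1, so A = 15.
Conserve atomic number: Z = 8 + 1, so Z = 9.
Z = 9 is fluorine, so the species is ^15_9 F.

F-15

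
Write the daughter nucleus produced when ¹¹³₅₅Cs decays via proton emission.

Proton emission: mass number changes by -1, atomic number by -1.
A: 113 − 1 = 112; Z: 55 − 1 = 54.
Z = 54 is xenon, so the daughter is ¹¹²₅₄Xe.

Xe-112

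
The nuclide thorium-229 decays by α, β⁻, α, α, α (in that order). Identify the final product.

Bi-213

Start: (A, Z) = (229, 90).
After α: (225, 88).
After β⁻: (225, 89).
After α: (221, 87).
After α: (217, 85).
After α: (213, 83).
Z = 83 is bismuth.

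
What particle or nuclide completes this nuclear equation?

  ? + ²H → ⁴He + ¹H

He-3

Conserve mass number: A + 2 = 4 + 1, so A = 3.
Conserve atomic number: Z + 1 = 2 + 1, so Z = 2.
Z = 2 is helium, so the species is ³He.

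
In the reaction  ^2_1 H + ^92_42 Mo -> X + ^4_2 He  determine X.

Nb-90

Conserve mass number: 2 + 92 = A + 4, so A = 90.
Conserve atomic number: 1 + 42 = Z + 2, so Z = 41.
Z = 41 is niobium, so the species is ^90_41 Nb.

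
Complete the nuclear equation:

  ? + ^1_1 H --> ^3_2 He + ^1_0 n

triton

Conserve mass number: A + 1 = 3 + 1, so A = 3.
Conserve atomic number: Z + 1 = 2 + 0, so Z = 1.
A = 3 and Z = 1 is ^3_1 H — a triton.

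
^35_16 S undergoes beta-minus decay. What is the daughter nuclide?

Cl-35

Beta-minus decay: mass number changes by +0, atomic number by +1.
A: 35 = 35; Z: 16 + 1 = 17.
Z = 17 is chlorine, so the daughter is ^35_17 Cl.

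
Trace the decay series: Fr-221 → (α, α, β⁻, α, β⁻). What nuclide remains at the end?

Start: (A, Z) = (221, 87).
After α: (217, 85).
After α: (213, 83).
After β⁻: (213, 84).
After α: (209, 82).
After β⁻: (209, 83).
Z = 83 is bismuth.

Bi-209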